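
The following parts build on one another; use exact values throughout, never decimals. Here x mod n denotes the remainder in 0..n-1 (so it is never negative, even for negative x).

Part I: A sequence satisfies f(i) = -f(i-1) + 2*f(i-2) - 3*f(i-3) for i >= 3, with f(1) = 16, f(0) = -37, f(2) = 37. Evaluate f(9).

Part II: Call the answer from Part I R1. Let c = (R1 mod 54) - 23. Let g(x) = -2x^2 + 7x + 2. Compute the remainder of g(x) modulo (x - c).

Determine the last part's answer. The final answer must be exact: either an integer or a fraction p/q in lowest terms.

Part I: f(3) = -1*(37) + 2*(16) - 3*(-37) = 106; iterating: f(3)=106, f(4)=-80, f(5)=181, f(6)=-659, f(7)=1261, f(8)=-3122, f(9)=7621; answer 7621
Part II: R1 = 7621; c = -16; remainder = value at the root: -2*(-16)^2 + 7*(-16)^1 + 2 = (-512) + (-112) + (2) = -622; answer -622

-622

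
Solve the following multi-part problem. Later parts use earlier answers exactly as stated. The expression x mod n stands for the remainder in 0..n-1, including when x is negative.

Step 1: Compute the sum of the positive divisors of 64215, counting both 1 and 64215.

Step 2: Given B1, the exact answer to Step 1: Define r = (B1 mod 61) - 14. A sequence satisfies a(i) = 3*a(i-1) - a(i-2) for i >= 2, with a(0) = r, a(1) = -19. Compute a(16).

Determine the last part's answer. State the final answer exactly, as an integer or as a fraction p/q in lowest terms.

Step 1: 64215 = 3^2 * 5 * 1427; sigma = (1 + 3 + 9) * (1 + 5) * (1 + 1427) = 13 * 6 * 1428 = 111384; answer 111384
Step 2: B1 = 111384; r = 45; a(2) = 3*(-19) - 1*(45) = -102; iterating: a(2)=-102, a(3)=-287, a(4)=-759, a(5)=-1990, a(6)=-5211, a(7)=-13643, a(8)=-35718, a(9)=-93511, a(10)=-244815, a(11)=-640934, a(12)=-1677987, a(13)=-4393027, a(14)=-11501094, a(15)=-30110255, a(16)=-78829671; answer -78829671

-78829671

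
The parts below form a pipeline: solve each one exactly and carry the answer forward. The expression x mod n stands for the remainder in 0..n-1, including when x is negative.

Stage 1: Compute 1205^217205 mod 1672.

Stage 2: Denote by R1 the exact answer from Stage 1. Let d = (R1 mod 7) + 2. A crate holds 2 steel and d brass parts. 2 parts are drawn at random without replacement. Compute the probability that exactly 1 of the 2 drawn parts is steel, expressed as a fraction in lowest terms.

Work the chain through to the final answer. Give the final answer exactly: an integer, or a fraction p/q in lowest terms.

8/15

Stage 1: squarings mod 1672: 1205^1=1205, 1205^2=729, 1205^4=1417, 1205^8=1489, 1205^16=49, 1205^32=729, 1205^64=1417, 1205^128=1489, 1205^256=49, 1205^512=729, 1205^1024=1417, 1205^2048=1489, 1205^4096=49, 1205^8192=729, 1205^16384=1417, 1205^32768=1489, 1205^65536=49, 1205^131072=729; 1205^217205 = 1205^1 * 1205^4 * 1205^16 * 1205^32 * 1205^64 * 1205^4096 * 1205^16384 * 1205^65536 * 1205^131072 = 373 (mod 1672); answer 373
Stage 2: R1 = 373; d = 4; total draws C(6,2) = 15; favorable C(2,1)*C(4,1) = 8; P = 8/15; answer 8/15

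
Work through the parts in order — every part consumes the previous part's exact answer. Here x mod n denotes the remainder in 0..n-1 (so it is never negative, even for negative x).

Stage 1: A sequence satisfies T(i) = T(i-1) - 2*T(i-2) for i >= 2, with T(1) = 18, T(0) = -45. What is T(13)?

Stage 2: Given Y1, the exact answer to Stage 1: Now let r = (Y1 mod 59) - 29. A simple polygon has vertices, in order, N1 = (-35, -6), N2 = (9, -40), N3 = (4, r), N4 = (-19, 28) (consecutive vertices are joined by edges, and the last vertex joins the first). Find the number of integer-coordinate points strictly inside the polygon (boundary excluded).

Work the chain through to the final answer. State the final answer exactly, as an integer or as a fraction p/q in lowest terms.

1282

Stage 1: T(2) = 1*(18) - 2*(-45) = 108; iterating: T(2)=108, T(3)=72, T(4)=-144, T(5)=-288, T(6)=0, T(7)=576, T(8)=576, T(9)=-576, T(10)=-1728, T(11)=-576, T(12)=2880, T(13)=4032; answer 4032
Stage 2: Y1 = 4032; r = -9; cross terms: (-35*-40 - 9*-6)=1454, (9*-9 - 4*-40)=79, (4*28 - -19*-9)=-59, (-19*-6 - -35*28)=1094; twice the area = |2568| = 2568; area = 1284; boundary points = 2 + 1 + 1 + 2 = 6; strictly interior points = area - boundary/2 + 1 = 1282; answer 1282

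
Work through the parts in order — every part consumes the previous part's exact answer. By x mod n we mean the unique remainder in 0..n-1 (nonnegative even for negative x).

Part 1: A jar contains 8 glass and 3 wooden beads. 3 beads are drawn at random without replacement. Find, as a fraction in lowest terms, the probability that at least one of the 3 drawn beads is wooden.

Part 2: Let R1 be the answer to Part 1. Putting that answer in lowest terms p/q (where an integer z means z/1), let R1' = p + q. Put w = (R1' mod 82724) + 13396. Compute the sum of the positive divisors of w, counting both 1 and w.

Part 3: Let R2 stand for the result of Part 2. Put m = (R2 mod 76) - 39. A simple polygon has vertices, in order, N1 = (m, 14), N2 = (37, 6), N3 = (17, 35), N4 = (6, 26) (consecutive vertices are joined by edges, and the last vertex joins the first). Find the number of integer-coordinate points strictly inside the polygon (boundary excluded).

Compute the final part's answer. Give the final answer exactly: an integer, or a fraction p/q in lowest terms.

882

Part 1: total draws C(11,3) = 165; complement C(8,3) = 56; favorable 165 - 56 = 109; P = 109/165; answer 109/165
Part 2: R1 = 109/165; threaded value p + q = 274; w = 13670; 13670 = 2 * 5 * 1367; sigma = (1 + 2) * (1 + 5) * (1 + 1367) = 3 * 6 * 1368 = 24624; answer 24624
Part 3: R2 = 24624; m = -39; cross terms: (-39*6 - 37*14)=-752, (37*35 - 17*6)=1193, (17*26 - 6*35)=232, (6*14 - -39*26)=1098; twice the area = |1771| = 1771; area = 1771/2; boundary points = 4 + 1 + 1 + 3 = 9; strictly interior points = area - boundary/2 + 1 = 882; answer 882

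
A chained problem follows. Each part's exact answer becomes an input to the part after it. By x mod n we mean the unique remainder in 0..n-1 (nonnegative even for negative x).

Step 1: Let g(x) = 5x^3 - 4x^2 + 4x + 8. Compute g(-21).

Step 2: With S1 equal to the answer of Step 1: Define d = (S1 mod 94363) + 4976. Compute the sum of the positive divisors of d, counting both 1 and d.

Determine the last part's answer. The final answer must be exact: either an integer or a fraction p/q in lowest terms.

Step 1: 5*(-21)^3 - 4*(-21)^2 + 4*(-21)^1 + 8 = (-46305) + (-1764) + (-84) + (8) = -48145; answer -48145
Step 2: S1 = -48145; d = 51194; 51194 = 2 * 11 * 13 * 179; sigma = (1 + 2) * (1 + 11) * (1 + 13) * (1 + 179) = 3 * 12 * 14 * 180 = 90720; answer 90720

90720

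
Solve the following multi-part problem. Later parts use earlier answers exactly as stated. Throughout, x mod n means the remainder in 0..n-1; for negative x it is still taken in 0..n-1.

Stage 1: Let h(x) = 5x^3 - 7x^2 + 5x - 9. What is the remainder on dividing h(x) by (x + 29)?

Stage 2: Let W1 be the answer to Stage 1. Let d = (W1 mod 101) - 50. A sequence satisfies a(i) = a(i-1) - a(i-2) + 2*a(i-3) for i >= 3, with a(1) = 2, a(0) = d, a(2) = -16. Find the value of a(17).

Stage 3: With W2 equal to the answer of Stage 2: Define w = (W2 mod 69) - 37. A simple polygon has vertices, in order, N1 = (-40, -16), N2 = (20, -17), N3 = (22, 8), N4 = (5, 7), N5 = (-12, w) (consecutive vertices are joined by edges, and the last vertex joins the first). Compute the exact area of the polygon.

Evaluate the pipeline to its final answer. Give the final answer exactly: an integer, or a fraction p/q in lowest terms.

Stage 1: remainder = value at the root: 5*(-29)^3 - 7*(-29)^2 + 5*(-29)^1 - 9 = (-121945) + (-5887) + (-145) + (-9) = -127986; answer -127986
Stage 2: W1 = -127986; d = 32; a(3) = 1*(-16) - 1*(2) + 2*(32) = 46; iterating: a(3)=46, a(4)=66, a(5)=-12, a(6)=14, a(7)=158, a(8)=120, a(9)=-10, a(10)=186, a(11)=436, a(12)=230, a(13)=166, a(14)=808, a(15)=1102, a(16)=626, a(17)=1140; answer 1140
Stage 3: W2 = 1140; w = -1; cross terms: (-40*-17 - 20*-16)=1000, (20*8 - 22*-17)=534, (22*7 - 5*8)=114, (5*-1 - -12*7)=79, (-12*-16 - -40*-1)=152; twice the area = |1879| = 1879; area = 1879/2; answer 1879/2

1879/2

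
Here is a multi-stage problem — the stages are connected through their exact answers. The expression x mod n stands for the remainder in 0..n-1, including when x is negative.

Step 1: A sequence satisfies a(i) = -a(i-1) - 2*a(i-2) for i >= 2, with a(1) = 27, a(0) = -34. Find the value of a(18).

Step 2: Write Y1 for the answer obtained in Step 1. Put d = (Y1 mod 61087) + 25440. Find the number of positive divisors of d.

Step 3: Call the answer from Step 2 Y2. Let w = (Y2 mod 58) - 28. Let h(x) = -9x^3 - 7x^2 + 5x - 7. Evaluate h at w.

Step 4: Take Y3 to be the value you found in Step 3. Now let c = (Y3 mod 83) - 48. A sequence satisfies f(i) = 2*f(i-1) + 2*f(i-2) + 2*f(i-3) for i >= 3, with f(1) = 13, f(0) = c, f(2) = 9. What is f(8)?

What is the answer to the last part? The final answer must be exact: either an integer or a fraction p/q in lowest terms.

16900

Step 1: a(2) = -1*(27) - 2*(-34) = 41; iterating: a(2)=41, a(3)=-95, a(4)=13, a(5)=177, a(6)=-203, a(7)=-151, a(8)=557, a(9)=-255, a(10)=-859, a(11)=1369, a(12)=349, a(13)=-3087, a(14)=2389, a(15)=3785, a(16)=-8563, a(17)=993, a(18)=16133; answer 16133
Step 2: Y1 = 16133; d = 41573; 41573 = 7 * 5939; number of divisors = (1+1) * (1+1) = 4; answer 4
Step 3: Y2 = 4; w = -24; -9*(-24)^3 - 7*(-24)^2 + 5*(-24)^1 - 7 = (124416) + (-4032) + (-120) + (-7) = 120257; answer 120257
Step 4: Y3 = 120257; c = 25; f(3) = 2*(9) + 2*(13) + 2*(25) = 94; iterating: f(3)=94, f(4)=232, f(5)=670, f(6)=1992, f(7)=5788, f(8)=16900; answer 16900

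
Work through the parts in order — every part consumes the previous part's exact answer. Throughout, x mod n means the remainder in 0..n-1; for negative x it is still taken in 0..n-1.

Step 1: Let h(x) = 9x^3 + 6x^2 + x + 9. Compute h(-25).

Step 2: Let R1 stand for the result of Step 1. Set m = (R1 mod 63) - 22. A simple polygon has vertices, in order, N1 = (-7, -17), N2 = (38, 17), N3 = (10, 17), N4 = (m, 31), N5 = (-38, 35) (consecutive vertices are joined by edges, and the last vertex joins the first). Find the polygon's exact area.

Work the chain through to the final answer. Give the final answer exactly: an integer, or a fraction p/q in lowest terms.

Step 1: 9*(-25)^3 + 6*(-25)^2 + 1*(-25)^1 + 9 = (-140625) + (3750) + (-25) + (9) = -136891; answer -136891
Step 2: R1 = -136891; m = -14; cross terms: (-7*17 - 38*-17)=527, (38*17 - 10*17)=476, (10*31 - -14*17)=548, (-14*35 - -38*31)=688, (-38*-17 - -7*35)=891; twice the area = |3130| = 3130; area = 1565; answer 1565

1565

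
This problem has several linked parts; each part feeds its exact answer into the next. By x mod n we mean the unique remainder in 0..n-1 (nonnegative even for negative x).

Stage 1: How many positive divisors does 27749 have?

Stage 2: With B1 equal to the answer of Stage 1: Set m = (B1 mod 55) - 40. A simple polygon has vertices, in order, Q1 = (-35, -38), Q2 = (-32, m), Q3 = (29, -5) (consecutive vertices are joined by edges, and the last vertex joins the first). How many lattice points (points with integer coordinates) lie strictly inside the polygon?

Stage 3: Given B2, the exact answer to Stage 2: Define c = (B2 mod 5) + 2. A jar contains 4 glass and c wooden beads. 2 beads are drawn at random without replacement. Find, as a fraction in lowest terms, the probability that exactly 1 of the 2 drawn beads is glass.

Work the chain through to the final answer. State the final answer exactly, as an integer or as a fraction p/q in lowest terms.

5/9

Stage 1: 27749 is prime, so its only divisors are 1 and 27749; count = 2; answer 2
Stage 2: B1 = 2; m = -38; cross terms: (-35*-38 - -32*-38)=114, (-32*-5 - 29*-38)=1262, (29*-38 - -35*-5)=-1277; twice the area = |99| = 99; area = 99/2; boundary points = 3 + 1 + 1 = 5; strictly interior points = area - boundary/2 + 1 = 48; answer 48
Stage 3: B2 = 48; c = 5; total draws C(9,2) = 36; favorable C(4,1)*C(5,1) = 20; P = 5/9; answer 5/9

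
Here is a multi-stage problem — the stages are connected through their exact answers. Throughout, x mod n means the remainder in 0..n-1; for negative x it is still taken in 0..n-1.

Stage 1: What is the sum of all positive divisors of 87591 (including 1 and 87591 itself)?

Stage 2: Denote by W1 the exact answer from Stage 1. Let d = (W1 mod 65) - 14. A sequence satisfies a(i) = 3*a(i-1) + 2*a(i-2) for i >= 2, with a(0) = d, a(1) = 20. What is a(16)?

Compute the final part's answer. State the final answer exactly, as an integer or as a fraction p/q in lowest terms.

Stage 1: 87591 = 3 * 7 * 43 * 97; sigma = (1 + 3) * (1 + 7) * (1 + 43) * (1 + 97) = 4 * 8 * 44 * 98 = 137984; answer 137984
Stage 2: W1 = 137984; d = 40; a(2) = 3*(20) + 2*(40) = 140; iterating: a(2)=140, a(3)=460, a(4)=1660, a(5)=5900, a(6)=21020, a(7)=74860, a(8)=266620, a(9)=949580, a(10)=3381980, a(11)=12045100, a(12)=42899260, a(13)=152787980, a(14)=544162460, a(15)=1938063340, a(16)=6902514940; answer 6902514940

6902514940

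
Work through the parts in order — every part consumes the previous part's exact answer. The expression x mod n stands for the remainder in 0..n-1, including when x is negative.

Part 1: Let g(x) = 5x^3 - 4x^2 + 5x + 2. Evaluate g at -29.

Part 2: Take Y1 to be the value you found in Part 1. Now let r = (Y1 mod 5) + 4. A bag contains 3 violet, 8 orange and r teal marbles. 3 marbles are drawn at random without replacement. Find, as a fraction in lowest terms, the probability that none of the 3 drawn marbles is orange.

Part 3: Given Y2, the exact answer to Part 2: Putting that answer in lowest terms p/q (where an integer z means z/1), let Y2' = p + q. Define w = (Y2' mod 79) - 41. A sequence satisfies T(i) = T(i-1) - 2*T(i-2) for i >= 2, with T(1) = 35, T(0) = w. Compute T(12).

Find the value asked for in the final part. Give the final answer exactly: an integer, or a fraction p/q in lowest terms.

Part 1: 5*(-29)^3 - 4*(-29)^2 + 5*(-29)^1 + 2 = (-121945) + (-3364) + (-145) + (2) = -125452; answer -125452
Part 2: Y1 = -125452; r = 7; total draws C(18,3) = 816; favorable C(10,3) = 120; P = 5/34; answer 5/34
Part 3: Y2 = 5/34; threaded value p + q = 39; w = -2; T(2) = 1*(35) - 2*(-2) = 39; iterating: T(2)=39, T(3)=-31, T(4)=-109, T(5)=-47, T(6)=171, T(7)=265, T(8)=-77, T(9)=-607, T(10)=-453, T(11)=761, T(12)=1667; answer 1667

1667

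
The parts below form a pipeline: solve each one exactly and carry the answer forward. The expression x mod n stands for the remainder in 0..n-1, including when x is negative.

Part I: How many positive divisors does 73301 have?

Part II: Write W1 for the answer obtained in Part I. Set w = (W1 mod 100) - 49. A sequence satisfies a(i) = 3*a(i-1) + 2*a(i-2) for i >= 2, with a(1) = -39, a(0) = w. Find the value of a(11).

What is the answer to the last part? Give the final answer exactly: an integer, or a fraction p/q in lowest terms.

Part I: 73301 = 23 * 3187; number of divisors = (1+1) * (1+1) = 4; answer 4
Part II: W1 = 4; w = -45; a(2) = 3*(-39) + 2*(-45) = -207; iterating: a(2)=-207, a(3)=-699, a(4)=-2511, a(5)=-8931, a(6)=-31815, a(7)=-113307, a(8)=-403551, a(9)=-1437267, a(10)=-5118903, a(11)=-18231243; answer -18231243

-18231243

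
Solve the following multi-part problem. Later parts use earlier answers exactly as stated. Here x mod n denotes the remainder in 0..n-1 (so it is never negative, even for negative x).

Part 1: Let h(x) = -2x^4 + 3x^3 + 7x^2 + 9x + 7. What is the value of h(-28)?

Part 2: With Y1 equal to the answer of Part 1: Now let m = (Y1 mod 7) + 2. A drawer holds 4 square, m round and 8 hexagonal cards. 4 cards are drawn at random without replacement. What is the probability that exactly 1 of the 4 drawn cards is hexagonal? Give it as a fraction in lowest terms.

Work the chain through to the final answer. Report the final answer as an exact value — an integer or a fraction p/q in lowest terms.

Part 1: -2*(-28)^4 + 3*(-28)^3 + 7*(-28)^2 + 9*(-28)^1 + 7 = (-1229312) + (-65856) + (5488) + (-252) + (7) = -1289925; answer -1289925
Part 2: Y1 = -1289925; m = 2; total draws C(14,4) = 1001; favorable C(8,1)*C(6,3) = 160; P = 160/1001; answer 160/1001

160/1001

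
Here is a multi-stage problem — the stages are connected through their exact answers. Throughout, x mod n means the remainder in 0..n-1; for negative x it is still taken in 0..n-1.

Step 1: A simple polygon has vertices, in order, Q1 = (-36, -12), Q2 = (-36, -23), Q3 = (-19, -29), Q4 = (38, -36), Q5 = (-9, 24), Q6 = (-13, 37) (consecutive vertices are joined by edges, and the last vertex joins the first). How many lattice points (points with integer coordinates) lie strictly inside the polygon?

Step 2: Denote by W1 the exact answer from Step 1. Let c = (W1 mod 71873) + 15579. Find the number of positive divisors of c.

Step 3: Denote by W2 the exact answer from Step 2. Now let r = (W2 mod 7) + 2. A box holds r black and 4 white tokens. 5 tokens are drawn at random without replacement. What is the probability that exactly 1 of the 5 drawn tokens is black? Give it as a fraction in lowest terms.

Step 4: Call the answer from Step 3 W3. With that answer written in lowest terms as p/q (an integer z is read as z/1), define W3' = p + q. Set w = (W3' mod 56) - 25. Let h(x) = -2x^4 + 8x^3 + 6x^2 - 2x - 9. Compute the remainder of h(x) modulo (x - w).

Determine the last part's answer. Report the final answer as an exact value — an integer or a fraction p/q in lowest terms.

Step 1: cross terms: (-36*-23 - -36*-12)=396, (-36*-29 - -19*-23)=607, (-19*-36 - 38*-29)=1786, (38*24 - -9*-36)=588, (-9*37 - -13*24)=-21, (-13*-12 - -36*37)=1488; twice the area = |4844| = 4844; area = 2422; boundary points = 11 + 1 + 1 + 1 + 1 + 1 = 16; strictly interior points = area - boundary/2 + 1 = 2415; answer 2415
Step 2: W1 = 2415; c = 17994; 17994 = 2 * 3 * 2999; number of divisors = (1+1) * (1+1) * (1+1) = 8; answer 8
Step 3: W2 = 8; r = 3; total draws C(7,5) = 21; favorable C(3,1)*C(4,4) = 3; P = 1/7; answer 1/7
Step 4: W3 = 1/7; threaded value p + q = 8; w = -17; remainder = value at the root: -2*(-17)^4 + 8*(-17)^3 + 6*(-17)^2 - 2*(-17)^1 - 9 = (-167042) + (-39304) + (1734) + (34) + (-9) = -204587; answer -204587

-204587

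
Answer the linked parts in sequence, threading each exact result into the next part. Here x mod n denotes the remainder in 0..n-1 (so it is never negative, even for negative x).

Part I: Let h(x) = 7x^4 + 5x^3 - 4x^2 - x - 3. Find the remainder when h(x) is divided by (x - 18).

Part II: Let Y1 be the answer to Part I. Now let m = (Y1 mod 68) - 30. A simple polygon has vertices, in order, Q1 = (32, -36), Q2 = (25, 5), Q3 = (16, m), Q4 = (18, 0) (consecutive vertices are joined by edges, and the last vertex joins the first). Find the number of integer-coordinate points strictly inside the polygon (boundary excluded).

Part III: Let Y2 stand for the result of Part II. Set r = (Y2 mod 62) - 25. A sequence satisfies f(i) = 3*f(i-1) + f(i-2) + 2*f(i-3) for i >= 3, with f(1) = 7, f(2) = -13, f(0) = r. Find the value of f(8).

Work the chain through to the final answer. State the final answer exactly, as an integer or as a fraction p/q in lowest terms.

Part I: remainder = value at the root: 7*(18)^4 + 5*(18)^3 - 4*(18)^2 - 1*(18)^1 - 3 = (734832) + (29160) + (-1296) + (-18) + (-3) = 762675; answer 762675
Part II: Y1 = 762675; m = 25; cross terms: (32*5 - 25*-36)=1060, (25*25 - 16*5)=545, (16*0 - 18*25)=-450, (18*-36 - 32*0)=-648; twice the area = |507| = 507; area = 507/2; boundary points = 1 + 1 + 1 + 2 = 5; strictly interior points = area - boundary/2 + 1 = 252; answer 252
Part III: Y2 = 252; r = -21; f(3) = 3*(-13) + 1*(7) + 2*(-21) = -74; iterating: f(3)=-74, f(4)=-221, f(5)=-763, f(6)=-2658, f(7)=-9179, f(8)=-31721; answer -31721

-31721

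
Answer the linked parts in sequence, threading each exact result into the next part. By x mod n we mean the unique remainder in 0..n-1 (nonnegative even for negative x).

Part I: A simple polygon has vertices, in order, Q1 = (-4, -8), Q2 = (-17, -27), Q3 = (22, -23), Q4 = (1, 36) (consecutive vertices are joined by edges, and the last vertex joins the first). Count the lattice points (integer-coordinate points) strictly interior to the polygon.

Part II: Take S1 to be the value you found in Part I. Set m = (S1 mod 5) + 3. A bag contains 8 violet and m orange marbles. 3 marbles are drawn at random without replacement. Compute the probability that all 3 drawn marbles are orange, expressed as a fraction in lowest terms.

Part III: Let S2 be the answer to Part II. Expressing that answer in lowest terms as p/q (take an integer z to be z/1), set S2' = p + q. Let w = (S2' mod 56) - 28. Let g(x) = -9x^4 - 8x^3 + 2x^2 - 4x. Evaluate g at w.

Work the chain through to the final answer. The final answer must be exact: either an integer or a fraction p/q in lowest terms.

-200208

Part I: cross terms: (-4*-27 - -17*-8)=-28, (-17*-23 - 22*-27)=985, (22*36 - 1*-23)=815, (1*-8 - -4*36)=136; twice the area = |1908| = 1908; area = 954; boundary points = 1 + 1 + 1 + 1 = 4; strictly interior points = area - boundary/2 + 1 = 953; answer 953
Part II: S1 = 953; m = 6; total draws C(14,3) = 364; favorable C(6,3) = 20; P = 5/91; answer 5/91
Part III: S2 = 5/91; threaded value p + q = 96; w = 12; -9*(12)^4 - 8*(12)^3 + 2*(12)^2 - 4*(12)^1 = (-186624) + (-13824) + (288) + (-48) = -200208; answer -200208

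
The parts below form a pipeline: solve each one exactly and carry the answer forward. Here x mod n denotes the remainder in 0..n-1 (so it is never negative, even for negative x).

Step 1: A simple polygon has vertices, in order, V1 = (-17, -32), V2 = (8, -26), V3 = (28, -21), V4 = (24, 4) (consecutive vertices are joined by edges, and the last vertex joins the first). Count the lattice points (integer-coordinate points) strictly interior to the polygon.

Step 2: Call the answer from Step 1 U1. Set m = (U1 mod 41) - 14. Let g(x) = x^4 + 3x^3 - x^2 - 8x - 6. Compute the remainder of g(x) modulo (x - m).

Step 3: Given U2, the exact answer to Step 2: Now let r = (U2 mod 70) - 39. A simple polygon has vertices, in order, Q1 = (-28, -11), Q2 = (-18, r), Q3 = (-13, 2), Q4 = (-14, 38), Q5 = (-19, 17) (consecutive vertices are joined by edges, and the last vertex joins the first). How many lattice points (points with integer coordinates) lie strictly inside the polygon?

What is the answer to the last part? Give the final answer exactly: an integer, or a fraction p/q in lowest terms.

Step 1: cross terms: (-17*-26 - 8*-32)=698, (8*-21 - 28*-26)=560, (28*4 - 24*-21)=616, (24*-32 - -17*4)=-700; twice the area = |1174| = 1174; area = 587; boundary points = 1 + 5 + 1 + 1 = 8; strictly interior points = area - boundary/2 + 1 = 584; answer 584
Step 2: U1 = 584; m = -4; remainder = value at the root: 1*(-4)^4 + 3*(-4)^3 - 1*(-4)^2 - 8*(-4)^1 - 6 = (256) + (-192) + (-16) + (32) + (-6) = 74; answer 74
Step 3: U2 = 74; r = -35; cross terms: (-28*-35 - -18*-11)=782, (-18*2 - -13*-35)=-491, (-13*38 - -14*2)=-466, (-14*17 - -19*38)=484, (-19*-11 - -28*17)=685; twice the area = |994| = 994; area = 497; boundary points = 2 + 1 + 1 + 1 + 1 = 6; strictly interior points = area - boundary/2 + 1 = 495; answer 495

495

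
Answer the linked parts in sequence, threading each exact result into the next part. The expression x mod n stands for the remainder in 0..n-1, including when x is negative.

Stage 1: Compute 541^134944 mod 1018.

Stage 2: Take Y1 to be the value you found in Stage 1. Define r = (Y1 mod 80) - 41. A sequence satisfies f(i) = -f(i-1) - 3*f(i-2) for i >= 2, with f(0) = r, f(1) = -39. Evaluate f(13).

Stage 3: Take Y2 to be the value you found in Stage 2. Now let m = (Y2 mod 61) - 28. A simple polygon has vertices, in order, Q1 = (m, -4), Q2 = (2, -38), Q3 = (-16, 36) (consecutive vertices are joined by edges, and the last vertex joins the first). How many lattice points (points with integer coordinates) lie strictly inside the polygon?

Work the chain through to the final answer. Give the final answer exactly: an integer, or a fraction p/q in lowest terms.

416

Stage 1: squarings mod 1018: 541^1=541, 541^2=515, 541^4=545, 541^8=787, 541^16=425, 541^32=439, 541^64=319, 541^128=979, 541^256=503, 541^512=545, 541^1024=787, 541^2048=425, 541^4096=439, 541^8192=319, 541^16384=979, 541^32768=503, 541^65536=545, 541^131072=787; 541^134944 = 541^32 * 541^256 * 541^512 * 541^1024 * 541^2048 * 541^131072 = 829 (mod 1018); answer 829
Stage 2: Y1 = 829; r = -12; f(2) = -1*(-39) - 3*(-12) = 75; iterating: f(2)=75, f(3)=42, f(4)=-267, f(5)=141, f(6)=660, f(7)=-1083, f(8)=-897, f(9)=4146, f(10)=-1455, f(11)=-10983, f(12)=15348, f(13)=17601; answer 17601
Stage 3: Y2 = 17601; m = 5; cross terms: (5*-38 - 2*-4)=-182, (2*36 - -16*-38)=-536, (-16*-4 - 5*36)=-116; twice the area = |-834| = 834; area = 417; boundary points = 1 + 2 + 1 = 4; strictly interior points = area - boundary/2 + 1 = 416; answer 416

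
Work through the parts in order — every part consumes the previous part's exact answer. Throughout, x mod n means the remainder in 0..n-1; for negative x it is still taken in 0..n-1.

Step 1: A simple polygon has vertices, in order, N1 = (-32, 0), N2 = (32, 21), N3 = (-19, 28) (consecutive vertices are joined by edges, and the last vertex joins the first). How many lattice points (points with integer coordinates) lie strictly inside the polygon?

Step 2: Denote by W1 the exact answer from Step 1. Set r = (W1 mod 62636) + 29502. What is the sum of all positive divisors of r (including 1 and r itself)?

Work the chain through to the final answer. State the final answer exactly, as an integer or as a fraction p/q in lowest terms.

Step 1: cross terms: (-32*21 - 32*0)=-672, (32*28 - -19*21)=1295, (-19*0 - -32*28)=896; twice the area = |1519| = 1519; area = 1519/2; boundary points = 1 + 1 + 1 = 3; strictly interior points = area - boundary/2 + 1 = 759; answer 759
Step 2: W1 = 759; r = 30261; 30261 = 3 * 7 * 11 * 131; sigma = (1 + 3) * (1 + 7) * (1 + 11) * (1 + 131) = 4 * 8 * 12 * 132 = 50688; answer 50688

50688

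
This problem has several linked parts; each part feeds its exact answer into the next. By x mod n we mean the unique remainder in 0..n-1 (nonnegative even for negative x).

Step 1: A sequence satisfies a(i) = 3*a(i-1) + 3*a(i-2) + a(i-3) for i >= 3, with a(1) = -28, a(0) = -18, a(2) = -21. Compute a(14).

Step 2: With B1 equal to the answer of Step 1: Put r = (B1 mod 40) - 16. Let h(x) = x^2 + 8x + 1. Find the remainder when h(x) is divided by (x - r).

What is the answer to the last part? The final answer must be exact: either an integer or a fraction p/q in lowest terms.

Step 1: a(3) = 3*(-21) + 3*(-28) + 1*(-18) = -165; iterating: a(3)=-165, a(4)=-586, a(5)=-2274, a(6)=-8745, a(7)=-33643, a(8)=-129438, a(9)=-497988, a(10)=-1915921, a(11)=-7371165, a(12)=-28359246, a(13)=-109107154, a(14)=-419770365; answer -419770365
Step 2: B1 = -419770365; r = 19; remainder = value at the root: 1*(19)^2 + 8*(19)^1 + 1 = (361) + (152) + (1) = 514; answer 514

514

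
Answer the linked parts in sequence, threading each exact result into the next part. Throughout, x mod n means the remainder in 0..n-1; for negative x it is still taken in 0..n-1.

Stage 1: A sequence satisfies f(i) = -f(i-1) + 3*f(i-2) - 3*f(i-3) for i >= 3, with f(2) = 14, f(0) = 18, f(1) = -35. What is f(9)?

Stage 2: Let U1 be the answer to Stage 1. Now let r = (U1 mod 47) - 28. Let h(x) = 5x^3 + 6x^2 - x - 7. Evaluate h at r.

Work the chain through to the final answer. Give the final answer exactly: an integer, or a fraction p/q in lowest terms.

Stage 1: f(3) = -1*(14) + 3*(-35) - 3*(18) = -173; iterating: f(3)=-173, f(4)=320, f(5)=-881, f(6)=2360, f(7)=-5963, f(8)=15686, f(9)=-40655; answer -40655
Stage 2: U1 = -40655; r = -28; 5*(-28)^3 + 6*(-28)^2 - 1*(-28)^1 - 7 = (-109760) + (4704) + (28) + (-7) = -105035; answer -105035

-105035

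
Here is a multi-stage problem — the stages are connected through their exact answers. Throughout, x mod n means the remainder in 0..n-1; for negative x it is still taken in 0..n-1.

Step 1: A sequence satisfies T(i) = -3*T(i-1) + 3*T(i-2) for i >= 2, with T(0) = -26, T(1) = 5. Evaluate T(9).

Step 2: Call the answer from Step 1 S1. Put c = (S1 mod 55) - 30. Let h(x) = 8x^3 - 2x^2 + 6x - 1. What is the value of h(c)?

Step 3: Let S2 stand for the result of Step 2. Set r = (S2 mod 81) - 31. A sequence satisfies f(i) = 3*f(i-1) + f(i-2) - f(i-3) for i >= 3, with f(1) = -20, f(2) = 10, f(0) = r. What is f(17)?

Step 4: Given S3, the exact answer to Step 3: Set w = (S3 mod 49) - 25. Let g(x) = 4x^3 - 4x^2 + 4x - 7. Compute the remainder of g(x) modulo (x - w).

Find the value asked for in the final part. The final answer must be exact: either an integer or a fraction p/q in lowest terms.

Step 1: T(2) = -3*(5) + 3*(-26) = -93; iterating: T(2)=-93, T(3)=294, T(4)=-1161, T(5)=4365, T(6)=-16578, T(7)=62829, T(8)=-238221, T(9)=903150; answer 903150
Step 2: S1 = 903150; c = 20; 8*(20)^3 - 2*(20)^2 + 6*(20)^1 - 1 = (64000) + (-800) + (120) + (-1) = 63319; answer 63319
Step 3: S2 = 63319; r = 27; f(3) = 3*(10) + 1*(-20) - 1*(27) = -17; iterating: f(3)=-17, f(4)=-21, f(5)=-90, f(6)=-274, f(7)=-891, f(8)=-2857, f(9)=-9188, f(10)=-29530, f(11)=-94921, f(12)=-305105, f(13)=-980706, f(14)=-3152302, f(15)=-10132507, f(16)=-32569117, f(17)=-104687556; answer -104687556
Step 4: S3 = -104687556; w = -12; remainder = value at the root: 4*(-12)^3 - 4*(-12)^2 + 4*(-12)^1 - 7 = (-6912) + (-576) + (-48) + (-7) = -7543; answer -7543

-7543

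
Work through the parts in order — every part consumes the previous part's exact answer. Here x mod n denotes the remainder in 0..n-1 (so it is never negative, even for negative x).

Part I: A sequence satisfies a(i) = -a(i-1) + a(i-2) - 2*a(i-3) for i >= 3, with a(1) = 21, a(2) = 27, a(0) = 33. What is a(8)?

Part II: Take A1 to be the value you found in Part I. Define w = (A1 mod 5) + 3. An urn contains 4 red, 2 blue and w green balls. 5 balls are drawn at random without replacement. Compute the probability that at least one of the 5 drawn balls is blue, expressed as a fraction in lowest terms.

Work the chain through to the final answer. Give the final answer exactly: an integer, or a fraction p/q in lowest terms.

7/9

Part I: a(3) = -1*(27) + 1*(21) - 2*(33) = -72; iterating: a(3)=-72, a(4)=57, a(5)=-183, a(6)=384, a(7)=-681, a(8)=1431; answer 1431
Part II: A1 = 1431; w = 4; total draws C(10,5) = 252; complement C(8,5) = 56; favorable 252 - 56 = 196; P = 7/9; answer 7/9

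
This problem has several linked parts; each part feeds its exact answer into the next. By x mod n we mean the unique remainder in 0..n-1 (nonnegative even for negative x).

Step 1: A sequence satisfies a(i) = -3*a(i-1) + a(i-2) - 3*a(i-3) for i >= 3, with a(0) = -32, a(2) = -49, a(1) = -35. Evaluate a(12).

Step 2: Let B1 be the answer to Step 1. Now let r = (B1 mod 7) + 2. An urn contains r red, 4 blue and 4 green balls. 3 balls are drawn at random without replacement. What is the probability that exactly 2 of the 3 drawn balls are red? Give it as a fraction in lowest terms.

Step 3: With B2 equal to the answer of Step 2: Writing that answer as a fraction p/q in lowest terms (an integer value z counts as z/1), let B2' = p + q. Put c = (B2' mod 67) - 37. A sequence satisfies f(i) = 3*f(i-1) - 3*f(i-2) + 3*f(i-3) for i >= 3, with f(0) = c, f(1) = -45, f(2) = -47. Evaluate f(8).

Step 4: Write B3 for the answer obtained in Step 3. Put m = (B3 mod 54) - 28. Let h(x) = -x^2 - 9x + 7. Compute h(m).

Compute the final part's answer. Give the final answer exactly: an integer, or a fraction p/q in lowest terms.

Step 1: a(3) = -3*(-49) + 1*(-35) - 3*(-32) = 208; iterating: a(3)=208, a(4)=-568, a(5)=2059, a(6)=-7369, a(7)=25870, a(8)=-91156, a(9)=321445, a(10)=-1133101, a(11)=3994216, a(12)=-14080084; answer -14080084
Step 2: B1 = -14080084; r = 5; total draws C(13,3) = 286; favorable C(5,2)*C(8,1) = 80; P = 40/143; answer 40/143
Step 3: B2 = 40/143; threaded value p + q = 183; c = 12; f(3) = 3*(-47) - 3*(-45) + 3*(12) = 30; iterating: f(3)=30, f(4)=96, f(5)=57, f(6)=-27, f(7)=36, f(8)=360; answer 360
Step 4: B3 = 360; m = 8; -1*(8)^2 - 9*(8)^1 + 7 = (-64) + (-72) + (7) = -129; answer -129

-129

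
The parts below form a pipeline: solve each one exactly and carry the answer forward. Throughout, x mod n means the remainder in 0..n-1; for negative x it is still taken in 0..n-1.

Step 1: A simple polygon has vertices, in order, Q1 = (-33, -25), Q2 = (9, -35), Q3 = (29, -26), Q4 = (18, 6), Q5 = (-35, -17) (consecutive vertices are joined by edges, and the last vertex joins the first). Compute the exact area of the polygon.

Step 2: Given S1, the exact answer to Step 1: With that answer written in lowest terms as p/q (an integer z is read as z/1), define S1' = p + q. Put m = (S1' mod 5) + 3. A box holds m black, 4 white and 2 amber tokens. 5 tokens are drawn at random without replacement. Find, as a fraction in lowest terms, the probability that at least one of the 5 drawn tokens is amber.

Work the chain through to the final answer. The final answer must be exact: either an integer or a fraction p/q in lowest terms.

15/22

Step 1: cross terms: (-33*-35 - 9*-25)=1380, (9*-26 - 29*-35)=781, (29*6 - 18*-26)=642, (18*-17 - -35*6)=-96, (-35*-25 - -33*-17)=314; twice the area = |3021| = 3021; area = 3021/2; answer 3021/2
Step 2: S1 = 3021/2; threaded value p + q = 3023; m = 6; total draws C(12,5) = 792; complement C(10,5) = 252; favorable 792 - 252 = 540; P = 15/22; answer 15/22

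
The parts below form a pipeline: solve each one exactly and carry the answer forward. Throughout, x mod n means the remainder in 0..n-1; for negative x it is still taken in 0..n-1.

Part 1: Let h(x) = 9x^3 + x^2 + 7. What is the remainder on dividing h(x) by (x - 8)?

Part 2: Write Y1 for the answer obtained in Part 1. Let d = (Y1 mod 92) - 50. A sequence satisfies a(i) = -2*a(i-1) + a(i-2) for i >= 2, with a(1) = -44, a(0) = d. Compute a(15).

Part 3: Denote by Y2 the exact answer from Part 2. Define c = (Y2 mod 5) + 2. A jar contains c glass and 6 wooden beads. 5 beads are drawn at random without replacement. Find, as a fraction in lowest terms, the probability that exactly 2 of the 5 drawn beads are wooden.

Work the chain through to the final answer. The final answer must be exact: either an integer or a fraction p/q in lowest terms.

5/21

Part 1: remainder = value at the root: 9*(8)^3 + 1*(8)^2 + 7 = (4608) + (64) + (7) = 4679; answer 4679
Part 2: Y1 = 4679; d = 29; a(2) = -2*(-44) + 1*(29) = 117; iterating: a(2)=117, a(3)=-278, a(4)=673, a(5)=-1624, a(6)=3921, a(7)=-9466, a(8)=22853, a(9)=-55172, a(10)=133197, a(11)=-321566, a(12)=776329, a(13)=-1874224, a(14)=4524777, a(15)=-10923778; answer -10923778
Part 3: Y2 = -10923778; c = 4; total draws C(10,5) = 252; favorable C(6,2)*C(4,3) = 60; P = 5/21; answer 5/21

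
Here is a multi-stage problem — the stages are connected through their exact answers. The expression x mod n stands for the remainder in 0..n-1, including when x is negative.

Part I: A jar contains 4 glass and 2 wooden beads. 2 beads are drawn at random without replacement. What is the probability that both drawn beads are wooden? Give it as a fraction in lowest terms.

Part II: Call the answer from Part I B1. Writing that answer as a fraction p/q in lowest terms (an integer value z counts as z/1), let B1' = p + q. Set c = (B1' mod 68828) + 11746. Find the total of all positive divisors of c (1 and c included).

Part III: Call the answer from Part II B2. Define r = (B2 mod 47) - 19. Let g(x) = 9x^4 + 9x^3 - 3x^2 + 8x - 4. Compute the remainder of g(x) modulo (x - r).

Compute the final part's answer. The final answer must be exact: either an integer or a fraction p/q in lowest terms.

216

Part I: total draws C(6,2) = 15; favorable C(2,2) = 1; P = 1/15; answer 1/15
Part II: B1 = 1/15; threaded value p + q = 16; c = 11762; 11762 = 2 * 5881; sigma = (1 + 2) * (1 + 5881) = 3 * 5882 = 17646; answer 17646
Part III: B2 = 17646; r = 2; remainder = value at the root: 9*(2)^4 + 9*(2)^3 - 3*(2)^2 + 8*(2)^1 - 4 = (144) + (72) + (-12) + (16) + (-4) = 216; answer 216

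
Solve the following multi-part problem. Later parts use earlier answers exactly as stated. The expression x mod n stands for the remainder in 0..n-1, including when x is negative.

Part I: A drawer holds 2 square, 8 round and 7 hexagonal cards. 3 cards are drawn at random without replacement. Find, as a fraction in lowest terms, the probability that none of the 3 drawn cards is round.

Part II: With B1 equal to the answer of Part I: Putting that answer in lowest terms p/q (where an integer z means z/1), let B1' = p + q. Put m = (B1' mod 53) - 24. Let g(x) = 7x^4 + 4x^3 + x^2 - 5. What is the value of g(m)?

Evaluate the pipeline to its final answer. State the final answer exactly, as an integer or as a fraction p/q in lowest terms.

30779

Part I: total draws C(17,3) = 680; favorable C(9,3) = 84; P = 21/170; answer 21/170
Part II: B1 = 21/170; threaded value p + q = 191; m = 8; 7*(8)^4 + 4*(8)^3 + 1*(8)^2 - 5 = (28672) + (2048) + (64) + (-5) = 30779; answer 30779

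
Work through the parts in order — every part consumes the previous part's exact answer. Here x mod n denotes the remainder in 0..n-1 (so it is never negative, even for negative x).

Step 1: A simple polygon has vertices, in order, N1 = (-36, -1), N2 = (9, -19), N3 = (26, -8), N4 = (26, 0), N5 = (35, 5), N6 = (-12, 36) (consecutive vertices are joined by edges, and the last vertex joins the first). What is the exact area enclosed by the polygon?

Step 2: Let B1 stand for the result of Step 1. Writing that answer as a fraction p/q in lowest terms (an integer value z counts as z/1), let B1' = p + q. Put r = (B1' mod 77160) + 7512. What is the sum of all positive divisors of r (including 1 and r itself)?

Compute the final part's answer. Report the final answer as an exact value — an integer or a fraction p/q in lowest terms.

Step 1: cross terms: (-36*-19 - 9*-1)=693, (9*-8 - 26*-19)=422, (26*0 - 26*-8)=208, (26*5 - 35*0)=130, (35*36 - -12*5)=1320, (-12*-1 - -36*36)=1308; twice the area = |4081| = 4081; area = 4081/2; answer 4081/2
Step 2: B1 = 4081/2; threaded value p + q = 4083; r = 11595; 11595 = 3 * 5 * 773; sigma = (1 + 3) * (1 + 5) * (1 + 773) = 4 * 6 * 774 = 18576; answer 18576

18576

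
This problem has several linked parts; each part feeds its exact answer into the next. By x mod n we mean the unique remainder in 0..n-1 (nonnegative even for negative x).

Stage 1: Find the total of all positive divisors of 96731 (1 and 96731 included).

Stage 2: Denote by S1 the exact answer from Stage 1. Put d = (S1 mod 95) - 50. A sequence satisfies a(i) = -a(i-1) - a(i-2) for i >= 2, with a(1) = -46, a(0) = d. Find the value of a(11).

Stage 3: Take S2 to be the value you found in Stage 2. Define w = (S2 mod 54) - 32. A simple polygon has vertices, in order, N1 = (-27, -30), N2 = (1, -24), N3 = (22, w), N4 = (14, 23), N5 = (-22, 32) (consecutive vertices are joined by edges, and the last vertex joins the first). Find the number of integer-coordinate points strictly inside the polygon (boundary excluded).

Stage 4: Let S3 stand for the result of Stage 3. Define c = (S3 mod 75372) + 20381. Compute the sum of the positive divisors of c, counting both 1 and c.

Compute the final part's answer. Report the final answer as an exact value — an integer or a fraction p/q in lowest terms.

Stage 1: 96731 is prime, so its only divisors are 1 and 96731; sigma = 1 + 96731 = 96732; answer 96732
Stage 2: S1 = 96732; d = -28; a(2) = -1*(-46) - 1*(-28) = 74; iterating: a(2)=74, a(3)=-28, a(4)=-46, a(5)=74, a(6)=-28, a(7)=-46, a(8)=74, a(9)=-28, a(10)=-46, a(11)=74; answer 74
Stage 3: S2 = 74; w = -12; cross terms: (-27*-24 - 1*-30)=678, (1*-12 - 22*-24)=516, (22*23 - 14*-12)=674, (14*32 - -22*23)=954, (-22*-30 - -27*32)=1524; twice the area = |4346| = 4346; area = 2173; boundary points = 2 + 3 + 1 + 9 + 1 = 16; strictly interior points = area - boundary/2 + 1 = 2166; answer 2166
Stage 4: S3 = 2166; c = 22547; 22547 = 7 * 3221; sigma = (1 + 7) * (1 + 3221) = 8 * 3222 = 25776; answer 25776

25776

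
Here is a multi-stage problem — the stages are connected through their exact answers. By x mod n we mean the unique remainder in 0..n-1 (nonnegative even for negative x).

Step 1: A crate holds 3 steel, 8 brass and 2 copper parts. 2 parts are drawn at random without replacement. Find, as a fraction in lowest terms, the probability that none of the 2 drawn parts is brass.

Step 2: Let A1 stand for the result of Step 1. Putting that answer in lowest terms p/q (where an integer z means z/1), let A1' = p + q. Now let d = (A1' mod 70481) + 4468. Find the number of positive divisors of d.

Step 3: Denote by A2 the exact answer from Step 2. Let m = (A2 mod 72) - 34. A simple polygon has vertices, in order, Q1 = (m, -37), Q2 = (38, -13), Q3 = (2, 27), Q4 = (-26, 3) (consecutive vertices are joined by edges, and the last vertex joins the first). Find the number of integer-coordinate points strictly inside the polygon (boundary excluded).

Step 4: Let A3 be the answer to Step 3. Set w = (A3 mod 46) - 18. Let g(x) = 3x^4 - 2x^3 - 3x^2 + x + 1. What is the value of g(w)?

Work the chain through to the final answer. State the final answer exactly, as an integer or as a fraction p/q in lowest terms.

20890

Step 1: total draws C(13,2) = 78; favorable C(5,2) = 10; P = 5/39; answer 5/39
Step 2: A1 = 5/39; threaded value p + q = 44; d = 4512; 4512 = 2^5 * 3 * 47; number of divisors = (5+1) * (1+1) * (1+1) = 24; answer 24
Step 3: A2 = 24; m = -10; cross terms: (-10*-13 - 38*-37)=1536, (38*27 - 2*-13)=1052, (2*3 - -26*27)=708, (-26*-37 - -10*3)=992; twice the area = |4288| = 4288; area = 2144; boundary points = 24 + 4 + 4 + 8 = 40; strictly interior points = area - boundary/2 + 1 = 2125; answer 2125
Step 4: A3 = 2125; w = -9; 3*(-9)^4 - 2*(-9)^3 - 3*(-9)^2 + 1*(-9)^1 + 1 = (19683) + (1458) + (-243) + (-9) + (1) = 20890; answer 20890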